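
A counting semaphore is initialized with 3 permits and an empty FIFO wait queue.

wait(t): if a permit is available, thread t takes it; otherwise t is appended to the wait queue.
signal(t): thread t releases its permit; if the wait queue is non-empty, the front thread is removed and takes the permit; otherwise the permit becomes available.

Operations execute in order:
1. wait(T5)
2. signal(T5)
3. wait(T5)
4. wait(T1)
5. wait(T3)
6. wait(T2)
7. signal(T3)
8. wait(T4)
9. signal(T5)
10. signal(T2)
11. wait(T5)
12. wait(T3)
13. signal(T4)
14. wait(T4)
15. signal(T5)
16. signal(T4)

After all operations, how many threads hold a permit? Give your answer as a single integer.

Answer: 2

Derivation:
Step 1: wait(T5) -> count=2 queue=[] holders={T5}
Step 2: signal(T5) -> count=3 queue=[] holders={none}
Step 3: wait(T5) -> count=2 queue=[] holders={T5}
Step 4: wait(T1) -> count=1 queue=[] holders={T1,T5}
Step 5: wait(T3) -> count=0 queue=[] holders={T1,T3,T5}
Step 6: wait(T2) -> count=0 queue=[T2] holders={T1,T3,T5}
Step 7: signal(T3) -> count=0 queue=[] holders={T1,T2,T5}
Step 8: wait(T4) -> count=0 queue=[T4] holders={T1,T2,T5}
Step 9: signal(T5) -> count=0 queue=[] holders={T1,T2,T4}
Step 10: signal(T2) -> count=1 queue=[] holders={T1,T4}
Step 11: wait(T5) -> count=0 queue=[] holders={T1,T4,T5}
Step 12: wait(T3) -> count=0 queue=[T3] holders={T1,T4,T5}
Step 13: signal(T4) -> count=0 queue=[] holders={T1,T3,T5}
Step 14: wait(T4) -> count=0 queue=[T4] holders={T1,T3,T5}
Step 15: signal(T5) -> count=0 queue=[] holders={T1,T3,T4}
Step 16: signal(T4) -> count=1 queue=[] holders={T1,T3}
Final holders: {T1,T3} -> 2 thread(s)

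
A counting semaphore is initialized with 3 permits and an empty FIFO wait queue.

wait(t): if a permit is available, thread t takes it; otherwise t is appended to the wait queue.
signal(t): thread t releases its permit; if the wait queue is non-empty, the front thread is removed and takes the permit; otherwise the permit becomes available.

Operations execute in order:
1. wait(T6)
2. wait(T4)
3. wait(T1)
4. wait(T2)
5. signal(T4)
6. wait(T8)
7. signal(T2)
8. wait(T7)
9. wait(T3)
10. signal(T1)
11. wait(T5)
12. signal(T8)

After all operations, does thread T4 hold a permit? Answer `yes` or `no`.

Answer: no

Derivation:
Step 1: wait(T6) -> count=2 queue=[] holders={T6}
Step 2: wait(T4) -> count=1 queue=[] holders={T4,T6}
Step 3: wait(T1) -> count=0 queue=[] holders={T1,T4,T6}
Step 4: wait(T2) -> count=0 queue=[T2] holders={T1,T4,T6}
Step 5: signal(T4) -> count=0 queue=[] holders={T1,T2,T6}
Step 6: wait(T8) -> count=0 queue=[T8] holders={T1,T2,T6}
Step 7: signal(T2) -> count=0 queue=[] holders={T1,T6,T8}
Step 8: wait(T7) -> count=0 queue=[T7] holders={T1,T6,T8}
Step 9: wait(T3) -> count=0 queue=[T7,T3] holders={T1,T6,T8}
Step 10: signal(T1) -> count=0 queue=[T3] holders={T6,T7,T8}
Step 11: wait(T5) -> count=0 queue=[T3,T5] holders={T6,T7,T8}
Step 12: signal(T8) -> count=0 queue=[T5] holders={T3,T6,T7}
Final holders: {T3,T6,T7} -> T4 not in holders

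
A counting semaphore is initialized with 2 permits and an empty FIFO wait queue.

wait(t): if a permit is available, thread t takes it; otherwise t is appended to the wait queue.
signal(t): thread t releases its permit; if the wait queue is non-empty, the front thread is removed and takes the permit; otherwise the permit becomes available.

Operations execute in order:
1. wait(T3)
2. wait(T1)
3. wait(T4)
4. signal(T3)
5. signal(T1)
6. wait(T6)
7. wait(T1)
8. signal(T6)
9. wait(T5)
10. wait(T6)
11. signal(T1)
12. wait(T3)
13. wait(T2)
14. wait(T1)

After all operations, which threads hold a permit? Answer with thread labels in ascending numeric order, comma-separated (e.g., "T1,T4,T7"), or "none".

Step 1: wait(T3) -> count=1 queue=[] holders={T3}
Step 2: wait(T1) -> count=0 queue=[] holders={T1,T3}
Step 3: wait(T4) -> count=0 queue=[T4] holders={T1,T3}
Step 4: signal(T3) -> count=0 queue=[] holders={T1,T4}
Step 5: signal(T1) -> count=1 queue=[] holders={T4}
Step 6: wait(T6) -> count=0 queue=[] holders={T4,T6}
Step 7: wait(T1) -> count=0 queue=[T1] holders={T4,T6}
Step 8: signal(T6) -> count=0 queue=[] holders={T1,T4}
Step 9: wait(T5) -> count=0 queue=[T5] holders={T1,T4}
Step 10: wait(T6) -> count=0 queue=[T5,T6] holders={T1,T4}
Step 11: signal(T1) -> count=0 queue=[T6] holders={T4,T5}
Step 12: wait(T3) -> count=0 queue=[T6,T3] holders={T4,T5}
Step 13: wait(T2) -> count=0 queue=[T6,T3,T2] holders={T4,T5}
Step 14: wait(T1) -> count=0 queue=[T6,T3,T2,T1] holders={T4,T5}
Final holders: T4,T5

Answer: T4,T5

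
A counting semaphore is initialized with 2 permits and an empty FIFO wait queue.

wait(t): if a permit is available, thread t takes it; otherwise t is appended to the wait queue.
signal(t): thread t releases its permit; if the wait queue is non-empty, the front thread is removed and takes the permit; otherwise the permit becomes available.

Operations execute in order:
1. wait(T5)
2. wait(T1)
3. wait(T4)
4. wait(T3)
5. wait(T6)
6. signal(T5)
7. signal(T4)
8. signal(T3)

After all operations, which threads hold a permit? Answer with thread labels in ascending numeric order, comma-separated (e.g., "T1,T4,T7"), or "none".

Step 1: wait(T5) -> count=1 queue=[] holders={T5}
Step 2: wait(T1) -> count=0 queue=[] holders={T1,T5}
Step 3: wait(T4) -> count=0 queue=[T4] holders={T1,T5}
Step 4: wait(T3) -> count=0 queue=[T4,T3] holders={T1,T5}
Step 5: wait(T6) -> count=0 queue=[T4,T3,T6] holders={T1,T5}
Step 6: signal(T5) -> count=0 queue=[T3,T6] holders={T1,T4}
Step 7: signal(T4) -> count=0 queue=[T6] holders={T1,T3}
Step 8: signal(T3) -> count=0 queue=[] holders={T1,T6}
Final holders: T1,T6

Answer: T1,T6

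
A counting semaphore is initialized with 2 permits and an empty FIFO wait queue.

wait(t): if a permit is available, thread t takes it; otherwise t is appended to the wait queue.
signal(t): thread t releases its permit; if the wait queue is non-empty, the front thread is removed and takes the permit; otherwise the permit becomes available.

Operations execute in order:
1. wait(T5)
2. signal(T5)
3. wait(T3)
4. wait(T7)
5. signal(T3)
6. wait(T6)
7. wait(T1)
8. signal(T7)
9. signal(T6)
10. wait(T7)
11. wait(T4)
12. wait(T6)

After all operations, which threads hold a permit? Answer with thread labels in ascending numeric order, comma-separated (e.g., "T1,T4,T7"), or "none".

Answer: T1,T7

Derivation:
Step 1: wait(T5) -> count=1 queue=[] holders={T5}
Step 2: signal(T5) -> count=2 queue=[] holders={none}
Step 3: wait(T3) -> count=1 queue=[] holders={T3}
Step 4: wait(T7) -> count=0 queue=[] holders={T3,T7}
Step 5: signal(T3) -> count=1 queue=[] holders={T7}
Step 6: wait(T6) -> count=0 queue=[] holders={T6,T7}
Step 7: wait(T1) -> count=0 queue=[T1] holders={T6,T7}
Step 8: signal(T7) -> count=0 queue=[] holders={T1,T6}
Step 9: signal(T6) -> count=1 queue=[] holders={T1}
Step 10: wait(T7) -> count=0 queue=[] holders={T1,T7}
Step 11: wait(T4) -> count=0 queue=[T4] holders={T1,T7}
Step 12: wait(T6) -> count=0 queue=[T4,T6] holders={T1,T7}
Final holders: T1,T7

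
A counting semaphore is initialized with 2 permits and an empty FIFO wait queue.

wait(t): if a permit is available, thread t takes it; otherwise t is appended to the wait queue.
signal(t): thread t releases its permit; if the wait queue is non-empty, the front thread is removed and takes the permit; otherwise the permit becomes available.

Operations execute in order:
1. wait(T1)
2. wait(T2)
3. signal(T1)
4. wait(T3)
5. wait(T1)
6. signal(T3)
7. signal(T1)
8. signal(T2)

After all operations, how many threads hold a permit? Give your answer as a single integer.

Answer: 0

Derivation:
Step 1: wait(T1) -> count=1 queue=[] holders={T1}
Step 2: wait(T2) -> count=0 queue=[] holders={T1,T2}
Step 3: signal(T1) -> count=1 queue=[] holders={T2}
Step 4: wait(T3) -> count=0 queue=[] holders={T2,T3}
Step 5: wait(T1) -> count=0 queue=[T1] holders={T2,T3}
Step 6: signal(T3) -> count=0 queue=[] holders={T1,T2}
Step 7: signal(T1) -> count=1 queue=[] holders={T2}
Step 8: signal(T2) -> count=2 queue=[] holders={none}
Final holders: {none} -> 0 thread(s)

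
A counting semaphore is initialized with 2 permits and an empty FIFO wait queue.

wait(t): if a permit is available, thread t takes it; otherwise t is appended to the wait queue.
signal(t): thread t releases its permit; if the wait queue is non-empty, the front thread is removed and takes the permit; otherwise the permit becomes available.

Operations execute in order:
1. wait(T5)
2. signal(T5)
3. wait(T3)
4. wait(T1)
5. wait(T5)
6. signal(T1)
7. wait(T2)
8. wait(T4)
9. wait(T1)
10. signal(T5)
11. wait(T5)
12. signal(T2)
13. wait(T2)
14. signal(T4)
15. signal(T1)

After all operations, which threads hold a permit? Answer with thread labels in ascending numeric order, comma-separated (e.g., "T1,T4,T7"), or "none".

Step 1: wait(T5) -> count=1 queue=[] holders={T5}
Step 2: signal(T5) -> count=2 queue=[] holders={none}
Step 3: wait(T3) -> count=1 queue=[] holders={T3}
Step 4: wait(T1) -> count=0 queue=[] holders={T1,T3}
Step 5: wait(T5) -> count=0 queue=[T5] holders={T1,T3}
Step 6: signal(T1) -> count=0 queue=[] holders={T3,T5}
Step 7: wait(T2) -> count=0 queue=[T2] holders={T3,T5}
Step 8: wait(T4) -> count=0 queue=[T2,T4] holders={T3,T5}
Step 9: wait(T1) -> count=0 queue=[T2,T4,T1] holders={T3,T5}
Step 10: signal(T5) -> count=0 queue=[T4,T1] holders={T2,T3}
Step 11: wait(T5) -> count=0 queue=[T4,T1,T5] holders={T2,T3}
Step 12: signal(T2) -> count=0 queue=[T1,T5] holders={T3,T4}
Step 13: wait(T2) -> count=0 queue=[T1,T5,T2] holders={T3,T4}
Step 14: signal(T4) -> count=0 queue=[T5,T2] holders={T1,T3}
Step 15: signal(T1) -> count=0 queue=[T2] holders={T3,T5}
Final holders: T3,T5

Answer: T3,T5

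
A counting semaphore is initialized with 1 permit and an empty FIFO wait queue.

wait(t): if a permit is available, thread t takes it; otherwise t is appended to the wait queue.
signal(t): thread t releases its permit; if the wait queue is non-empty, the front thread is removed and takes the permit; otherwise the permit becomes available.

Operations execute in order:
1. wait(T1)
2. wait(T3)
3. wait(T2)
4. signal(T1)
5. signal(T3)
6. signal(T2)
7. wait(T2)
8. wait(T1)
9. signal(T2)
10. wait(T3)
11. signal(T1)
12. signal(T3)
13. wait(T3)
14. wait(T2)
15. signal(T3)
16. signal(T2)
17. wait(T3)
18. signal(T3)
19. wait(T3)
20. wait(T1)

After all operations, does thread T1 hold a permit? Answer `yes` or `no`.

Answer: no

Derivation:
Step 1: wait(T1) -> count=0 queue=[] holders={T1}
Step 2: wait(T3) -> count=0 queue=[T3] holders={T1}
Step 3: wait(T2) -> count=0 queue=[T3,T2] holders={T1}
Step 4: signal(T1) -> count=0 queue=[T2] holders={T3}
Step 5: signal(T3) -> count=0 queue=[] holders={T2}
Step 6: signal(T2) -> count=1 queue=[] holders={none}
Step 7: wait(T2) -> count=0 queue=[] holders={T2}
Step 8: wait(T1) -> count=0 queue=[T1] holders={T2}
Step 9: signal(T2) -> count=0 queue=[] holders={T1}
Step 10: wait(T3) -> count=0 queue=[T3] holders={T1}
Step 11: signal(T1) -> count=0 queue=[] holders={T3}
Step 12: signal(T3) -> count=1 queue=[] holders={none}
Step 13: wait(T3) -> count=0 queue=[] holders={T3}
Step 14: wait(T2) -> count=0 queue=[T2] holders={T3}
Step 15: signal(T3) -> count=0 queue=[] holders={T2}
Step 16: signal(T2) -> count=1 queue=[] holders={none}
Step 17: wait(T3) -> count=0 queue=[] holders={T3}
Step 18: signal(T3) -> count=1 queue=[] holders={none}
Step 19: wait(T3) -> count=0 queue=[] holders={T3}
Step 20: wait(T1) -> count=0 queue=[T1] holders={T3}
Final holders: {T3} -> T1 not in holders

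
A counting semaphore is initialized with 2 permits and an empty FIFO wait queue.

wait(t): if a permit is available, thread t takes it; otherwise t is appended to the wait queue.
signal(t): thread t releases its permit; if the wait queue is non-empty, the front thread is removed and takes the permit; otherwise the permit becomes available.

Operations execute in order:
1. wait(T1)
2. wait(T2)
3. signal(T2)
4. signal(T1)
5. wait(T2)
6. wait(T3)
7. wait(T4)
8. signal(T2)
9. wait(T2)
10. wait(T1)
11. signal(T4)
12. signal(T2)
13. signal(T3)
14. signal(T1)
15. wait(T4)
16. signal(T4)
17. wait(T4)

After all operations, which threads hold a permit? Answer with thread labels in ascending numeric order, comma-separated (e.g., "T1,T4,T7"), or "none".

Answer: T4

Derivation:
Step 1: wait(T1) -> count=1 queue=[] holders={T1}
Step 2: wait(T2) -> count=0 queue=[] holders={T1,T2}
Step 3: signal(T2) -> count=1 queue=[] holders={T1}
Step 4: signal(T1) -> count=2 queue=[] holders={none}
Step 5: wait(T2) -> count=1 queue=[] holders={T2}
Step 6: wait(T3) -> count=0 queue=[] holders={T2,T3}
Step 7: wait(T4) -> count=0 queue=[T4] holders={T2,T3}
Step 8: signal(T2) -> count=0 queue=[] holders={T3,T4}
Step 9: wait(T2) -> count=0 queue=[T2] holders={T3,T4}
Step 10: wait(T1) -> count=0 queue=[T2,T1] holders={T3,T4}
Step 11: signal(T4) -> count=0 queue=[T1] holders={T2,T3}
Step 12: signal(T2) -> count=0 queue=[] holders={T1,T3}
Step 13: signal(T3) -> count=1 queue=[] holders={T1}
Step 14: signal(T1) -> count=2 queue=[] holders={none}
Step 15: wait(T4) -> count=1 queue=[] holders={T4}
Step 16: signal(T4) -> count=2 queue=[] holders={none}
Step 17: wait(T4) -> count=1 queue=[] holders={T4}
Final holders: T4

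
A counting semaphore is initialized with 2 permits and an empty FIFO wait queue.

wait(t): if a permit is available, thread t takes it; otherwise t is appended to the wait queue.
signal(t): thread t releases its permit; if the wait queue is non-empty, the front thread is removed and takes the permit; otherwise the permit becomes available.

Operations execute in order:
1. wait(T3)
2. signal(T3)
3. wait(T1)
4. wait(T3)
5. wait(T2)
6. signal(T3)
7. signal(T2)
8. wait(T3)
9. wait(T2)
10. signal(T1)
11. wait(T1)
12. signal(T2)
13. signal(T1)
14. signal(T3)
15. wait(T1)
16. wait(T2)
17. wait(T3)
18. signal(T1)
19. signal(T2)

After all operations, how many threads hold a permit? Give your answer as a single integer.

Step 1: wait(T3) -> count=1 queue=[] holders={T3}
Step 2: signal(T3) -> count=2 queue=[] holders={none}
Step 3: wait(T1) -> count=1 queue=[] holders={T1}
Step 4: wait(T3) -> count=0 queue=[] holders={T1,T3}
Step 5: wait(T2) -> count=0 queue=[T2] holders={T1,T3}
Step 6: signal(T3) -> count=0 queue=[] holders={T1,T2}
Step 7: signal(T2) -> count=1 queue=[] holders={T1}
Step 8: wait(T3) -> count=0 queue=[] holders={T1,T3}
Step 9: wait(T2) -> count=0 queue=[T2] holders={T1,T3}
Step 10: signal(T1) -> count=0 queue=[] holders={T2,T3}
Step 11: wait(T1) -> count=0 queue=[T1] holders={T2,T3}
Step 12: signal(T2) -> count=0 queue=[] holders={T1,T3}
Step 13: signal(T1) -> count=1 queue=[] holders={T3}
Step 14: signal(T3) -> count=2 queue=[] holders={none}
Step 15: wait(T1) -> count=1 queue=[] holders={T1}
Step 16: wait(T2) -> count=0 queue=[] holders={T1,T2}
Step 17: wait(T3) -> count=0 queue=[T3] holders={T1,T2}
Step 18: signal(T1) -> count=0 queue=[] holders={T2,T3}
Step 19: signal(T2) -> count=1 queue=[] holders={T3}
Final holders: {T3} -> 1 thread(s)

Answer: 1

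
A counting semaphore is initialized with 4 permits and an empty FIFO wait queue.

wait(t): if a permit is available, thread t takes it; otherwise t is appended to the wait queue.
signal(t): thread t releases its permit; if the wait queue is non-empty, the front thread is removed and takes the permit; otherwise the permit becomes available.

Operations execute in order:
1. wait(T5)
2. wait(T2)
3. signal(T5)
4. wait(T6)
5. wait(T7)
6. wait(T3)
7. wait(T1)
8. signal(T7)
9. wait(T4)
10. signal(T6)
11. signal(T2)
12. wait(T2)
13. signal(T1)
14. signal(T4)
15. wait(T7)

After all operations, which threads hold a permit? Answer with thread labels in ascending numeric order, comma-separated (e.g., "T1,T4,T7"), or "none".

Answer: T2,T3,T7

Derivation:
Step 1: wait(T5) -> count=3 queue=[] holders={T5}
Step 2: wait(T2) -> count=2 queue=[] holders={T2,T5}
Step 3: signal(T5) -> count=3 queue=[] holders={T2}
Step 4: wait(T6) -> count=2 queue=[] holders={T2,T6}
Step 5: wait(T7) -> count=1 queue=[] holders={T2,T6,T7}
Step 6: wait(T3) -> count=0 queue=[] holders={T2,T3,T6,T7}
Step 7: wait(T1) -> count=0 queue=[T1] holders={T2,T3,T6,T7}
Step 8: signal(T7) -> count=0 queue=[] holders={T1,T2,T3,T6}
Step 9: wait(T4) -> count=0 queue=[T4] holders={T1,T2,T3,T6}
Step 10: signal(T6) -> count=0 queue=[] holders={T1,T2,T3,T4}
Step 11: signal(T2) -> count=1 queue=[] holders={T1,T3,T4}
Step 12: wait(T2) -> count=0 queue=[] holders={T1,T2,T3,T4}
Step 13: signal(T1) -> count=1 queue=[] holders={T2,T3,T4}
Step 14: signal(T4) -> count=2 queue=[] holders={T2,T3}
Step 15: wait(T7) -> count=1 queue=[] holders={T2,T3,T7}
Final holders: T2,T3,T7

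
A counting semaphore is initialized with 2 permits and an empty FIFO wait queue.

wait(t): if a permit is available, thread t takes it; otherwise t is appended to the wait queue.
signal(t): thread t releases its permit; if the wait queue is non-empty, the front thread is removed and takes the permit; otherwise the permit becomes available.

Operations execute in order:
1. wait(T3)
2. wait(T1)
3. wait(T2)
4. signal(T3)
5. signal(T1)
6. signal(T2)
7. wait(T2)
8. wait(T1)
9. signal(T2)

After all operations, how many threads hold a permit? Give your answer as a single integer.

Answer: 1

Derivation:
Step 1: wait(T3) -> count=1 queue=[] holders={T3}
Step 2: wait(T1) -> count=0 queue=[] holders={T1,T3}
Step 3: wait(T2) -> count=0 queue=[T2] holders={T1,T3}
Step 4: signal(T3) -> count=0 queue=[] holders={T1,T2}
Step 5: signal(T1) -> count=1 queue=[] holders={T2}
Step 6: signal(T2) -> count=2 queue=[] holders={none}
Step 7: wait(T2) -> count=1 queue=[] holders={T2}
Step 8: wait(T1) -> count=0 queue=[] holders={T1,T2}
Step 9: signal(T2) -> count=1 queue=[] holders={T1}
Final holders: {T1} -> 1 thread(s)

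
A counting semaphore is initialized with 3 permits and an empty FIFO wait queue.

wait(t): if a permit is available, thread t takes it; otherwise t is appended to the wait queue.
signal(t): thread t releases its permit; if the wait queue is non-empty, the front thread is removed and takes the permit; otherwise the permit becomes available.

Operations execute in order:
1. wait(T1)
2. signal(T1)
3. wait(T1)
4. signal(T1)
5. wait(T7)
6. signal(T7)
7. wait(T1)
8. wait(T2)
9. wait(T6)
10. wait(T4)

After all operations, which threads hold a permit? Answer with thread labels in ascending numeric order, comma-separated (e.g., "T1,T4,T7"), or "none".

Answer: T1,T2,T6

Derivation:
Step 1: wait(T1) -> count=2 queue=[] holders={T1}
Step 2: signal(T1) -> count=3 queue=[] holders={none}
Step 3: wait(T1) -> count=2 queue=[] holders={T1}
Step 4: signal(T1) -> count=3 queue=[] holders={none}
Step 5: wait(T7) -> count=2 queue=[] holders={T7}
Step 6: signal(T7) -> count=3 queue=[] holders={none}
Step 7: wait(T1) -> count=2 queue=[] holders={T1}
Step 8: wait(T2) -> count=1 queue=[] holders={T1,T2}
Step 9: wait(T6) -> count=0 queue=[] holders={T1,T2,T6}
Step 10: wait(T4) -> count=0 queue=[T4] holders={T1,T2,T6}
Final holders: T1,T2,T6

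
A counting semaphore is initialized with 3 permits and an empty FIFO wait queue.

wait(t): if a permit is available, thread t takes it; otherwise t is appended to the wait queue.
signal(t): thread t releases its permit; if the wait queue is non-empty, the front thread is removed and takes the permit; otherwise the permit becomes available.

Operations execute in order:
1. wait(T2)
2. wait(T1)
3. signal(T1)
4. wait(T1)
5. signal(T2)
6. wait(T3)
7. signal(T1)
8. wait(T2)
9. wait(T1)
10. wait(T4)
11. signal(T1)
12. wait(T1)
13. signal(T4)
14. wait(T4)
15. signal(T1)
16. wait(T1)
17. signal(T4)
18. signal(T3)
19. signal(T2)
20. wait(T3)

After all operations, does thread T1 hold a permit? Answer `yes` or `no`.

Step 1: wait(T2) -> count=2 queue=[] holders={T2}
Step 2: wait(T1) -> count=1 queue=[] holders={T1,T2}
Step 3: signal(T1) -> count=2 queue=[] holders={T2}
Step 4: wait(T1) -> count=1 queue=[] holders={T1,T2}
Step 5: signal(T2) -> count=2 queue=[] holders={T1}
Step 6: wait(T3) -> count=1 queue=[] holders={T1,T3}
Step 7: signal(T1) -> count=2 queue=[] holders={T3}
Step 8: wait(T2) -> count=1 queue=[] holders={T2,T3}
Step 9: wait(T1) -> count=0 queue=[] holders={T1,T2,T3}
Step 10: wait(T4) -> count=0 queue=[T4] holders={T1,T2,T3}
Step 11: signal(T1) -> count=0 queue=[] holders={T2,T3,T4}
Step 12: wait(T1) -> count=0 queue=[T1] holders={T2,T3,T4}
Step 13: signal(T4) -> count=0 queue=[] holders={T1,T2,T3}
Step 14: wait(T4) -> count=0 queue=[T4] holders={T1,T2,T3}
Step 15: signal(T1) -> count=0 queue=[] holders={T2,T3,T4}
Step 16: wait(T1) -> count=0 queue=[T1] holders={T2,T3,T4}
Step 17: signal(T4) -> count=0 queue=[] holders={T1,T2,T3}
Step 18: signal(T3) -> count=1 queue=[] holders={T1,T2}
Step 19: signal(T2) -> count=2 queue=[] holders={T1}
Step 20: wait(T3) -> count=1 queue=[] holders={T1,T3}
Final holders: {T1,T3} -> T1 in holders

Answer: yes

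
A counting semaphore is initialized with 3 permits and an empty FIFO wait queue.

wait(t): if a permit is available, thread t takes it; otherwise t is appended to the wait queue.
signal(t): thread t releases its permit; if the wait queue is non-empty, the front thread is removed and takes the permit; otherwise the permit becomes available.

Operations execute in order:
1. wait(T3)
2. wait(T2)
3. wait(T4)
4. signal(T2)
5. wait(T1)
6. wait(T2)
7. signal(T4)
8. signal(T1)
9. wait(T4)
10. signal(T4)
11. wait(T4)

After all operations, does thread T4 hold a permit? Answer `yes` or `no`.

Step 1: wait(T3) -> count=2 queue=[] holders={T3}
Step 2: wait(T2) -> count=1 queue=[] holders={T2,T3}
Step 3: wait(T4) -> count=0 queue=[] holders={T2,T3,T4}
Step 4: signal(T2) -> count=1 queue=[] holders={T3,T4}
Step 5: wait(T1) -> count=0 queue=[] holders={T1,T3,T4}
Step 6: wait(T2) -> count=0 queue=[T2] holders={T1,T3,T4}
Step 7: signal(T4) -> count=0 queue=[] holders={T1,T2,T3}
Step 8: signal(T1) -> count=1 queue=[] holders={T2,T3}
Step 9: wait(T4) -> count=0 queue=[] holders={T2,T3,T4}
Step 10: signal(T4) -> count=1 queue=[] holders={T2,T3}
Step 11: wait(T4) -> count=0 queue=[] holders={T2,T3,T4}
Final holders: {T2,T3,T4} -> T4 in holders

Answer: yes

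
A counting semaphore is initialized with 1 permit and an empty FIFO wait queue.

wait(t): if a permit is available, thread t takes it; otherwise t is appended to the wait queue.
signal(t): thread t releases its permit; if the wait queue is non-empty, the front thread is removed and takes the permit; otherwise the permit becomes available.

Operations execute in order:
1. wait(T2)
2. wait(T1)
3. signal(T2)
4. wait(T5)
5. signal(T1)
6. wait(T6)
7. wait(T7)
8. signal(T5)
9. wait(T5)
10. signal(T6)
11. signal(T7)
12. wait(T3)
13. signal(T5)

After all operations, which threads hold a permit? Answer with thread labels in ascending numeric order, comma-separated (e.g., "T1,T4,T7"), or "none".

Answer: T3

Derivation:
Step 1: wait(T2) -> count=0 queue=[] holders={T2}
Step 2: wait(T1) -> count=0 queue=[T1] holders={T2}
Step 3: signal(T2) -> count=0 queue=[] holders={T1}
Step 4: wait(T5) -> count=0 queue=[T5] holders={T1}
Step 5: signal(T1) -> count=0 queue=[] holders={T5}
Step 6: wait(T6) -> count=0 queue=[T6] holders={T5}
Step 7: wait(T7) -> count=0 queue=[T6,T7] holders={T5}
Step 8: signal(T5) -> count=0 queue=[T7] holders={T6}
Step 9: wait(T5) -> count=0 queue=[T7,T5] holders={T6}
Step 10: signal(T6) -> count=0 queue=[T5] holders={T7}
Step 11: signal(T7) -> count=0 queue=[] holders={T5}
Step 12: wait(T3) -> count=0 queue=[T3] holders={T5}
Step 13: signal(T5) -> count=0 queue=[] holders={T3}
Final holders: T3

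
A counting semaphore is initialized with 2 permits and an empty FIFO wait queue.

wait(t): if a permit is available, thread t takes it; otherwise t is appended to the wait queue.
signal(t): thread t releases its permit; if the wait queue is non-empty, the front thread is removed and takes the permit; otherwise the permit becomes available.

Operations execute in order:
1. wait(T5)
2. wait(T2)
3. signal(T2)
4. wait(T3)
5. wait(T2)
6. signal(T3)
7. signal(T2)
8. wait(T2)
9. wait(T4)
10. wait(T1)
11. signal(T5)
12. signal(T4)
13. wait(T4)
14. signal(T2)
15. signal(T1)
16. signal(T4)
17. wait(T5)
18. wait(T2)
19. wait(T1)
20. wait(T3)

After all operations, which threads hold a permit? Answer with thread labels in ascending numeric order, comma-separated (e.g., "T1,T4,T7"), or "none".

Step 1: wait(T5) -> count=1 queue=[] holders={T5}
Step 2: wait(T2) -> count=0 queue=[] holders={T2,T5}
Step 3: signal(T2) -> count=1 queue=[] holders={T5}
Step 4: wait(T3) -> count=0 queue=[] holders={T3,T5}
Step 5: wait(T2) -> count=0 queue=[T2] holders={T3,T5}
Step 6: signal(T3) -> count=0 queue=[] holders={T2,T5}
Step 7: signal(T2) -> count=1 queue=[] holders={T5}
Step 8: wait(T2) -> count=0 queue=[] holders={T2,T5}
Step 9: wait(T4) -> count=0 queue=[T4] holders={T2,T5}
Step 10: wait(T1) -> count=0 queue=[T4,T1] holders={T2,T5}
Step 11: signal(T5) -> count=0 queue=[T1] holders={T2,T4}
Step 12: signal(T4) -> count=0 queue=[] holders={T1,T2}
Step 13: wait(T4) -> count=0 queue=[T4] holders={T1,T2}
Step 14: signal(T2) -> count=0 queue=[] holders={T1,T4}
Step 15: signal(T1) -> count=1 queue=[] holders={T4}
Step 16: signal(T4) -> count=2 queue=[] holders={none}
Step 17: wait(T5) -> count=1 queue=[] holders={T5}
Step 18: wait(T2) -> count=0 queue=[] holders={T2,T5}
Step 19: wait(T1) -> count=0 queue=[T1] holders={T2,T5}
Step 20: wait(T3) -> count=0 queue=[T1,T3] holders={T2,T5}
Final holders: T2,T5

Answer: T2,T5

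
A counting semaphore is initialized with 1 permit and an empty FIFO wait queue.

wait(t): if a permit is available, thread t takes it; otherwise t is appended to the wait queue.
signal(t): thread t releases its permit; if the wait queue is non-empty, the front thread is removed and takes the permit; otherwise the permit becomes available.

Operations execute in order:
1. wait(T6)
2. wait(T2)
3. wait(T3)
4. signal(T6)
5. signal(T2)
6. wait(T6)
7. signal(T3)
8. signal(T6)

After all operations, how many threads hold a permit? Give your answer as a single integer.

Step 1: wait(T6) -> count=0 queue=[] holders={T6}
Step 2: wait(T2) -> count=0 queue=[T2] holders={T6}
Step 3: wait(T3) -> count=0 queue=[T2,T3] holders={T6}
Step 4: signal(T6) -> count=0 queue=[T3] holders={T2}
Step 5: signal(T2) -> count=0 queue=[] holders={T3}
Step 6: wait(T6) -> count=0 queue=[T6] holders={T3}
Step 7: signal(T3) -> count=0 queue=[] holders={T6}
Step 8: signal(T6) -> count=1 queue=[] holders={none}
Final holders: {none} -> 0 thread(s)

Answer: 0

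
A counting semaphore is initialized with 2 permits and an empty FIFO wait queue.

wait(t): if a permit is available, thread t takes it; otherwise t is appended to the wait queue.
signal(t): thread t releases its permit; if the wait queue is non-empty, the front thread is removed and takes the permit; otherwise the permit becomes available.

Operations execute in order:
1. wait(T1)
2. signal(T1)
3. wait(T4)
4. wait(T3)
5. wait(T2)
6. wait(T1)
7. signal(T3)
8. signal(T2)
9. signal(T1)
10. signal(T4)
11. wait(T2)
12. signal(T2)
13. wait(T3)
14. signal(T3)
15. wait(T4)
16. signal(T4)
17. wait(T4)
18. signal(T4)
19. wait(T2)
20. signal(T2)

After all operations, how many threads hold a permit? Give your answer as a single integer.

Step 1: wait(T1) -> count=1 queue=[] holders={T1}
Step 2: signal(T1) -> count=2 queue=[] holders={none}
Step 3: wait(T4) -> count=1 queue=[] holders={T4}
Step 4: wait(T3) -> count=0 queue=[] holders={T3,T4}
Step 5: wait(T2) -> count=0 queue=[T2] holders={T3,T4}
Step 6: wait(T1) -> count=0 queue=[T2,T1] holders={T3,T4}
Step 7: signal(T3) -> count=0 queue=[T1] holders={T2,T4}
Step 8: signal(T2) -> count=0 queue=[] holders={T1,T4}
Step 9: signal(T1) -> count=1 queue=[] holders={T4}
Step 10: signal(T4) -> count=2 queue=[] holders={none}
Step 11: wait(T2) -> count=1 queue=[] holders={T2}
Step 12: signal(T2) -> count=2 queue=[] holders={none}
Step 13: wait(T3) -> count=1 queue=[] holders={T3}
Step 14: signal(T3) -> count=2 queue=[] holders={none}
Step 15: wait(T4) -> count=1 queue=[] holders={T4}
Step 16: signal(T4) -> count=2 queue=[] holders={none}
Step 17: wait(T4) -> count=1 queue=[] holders={T4}
Step 18: signal(T4) -> count=2 queue=[] holders={none}
Step 19: wait(T2) -> count=1 queue=[] holders={T2}
Step 20: signal(T2) -> count=2 queue=[] holders={none}
Final holders: {none} -> 0 thread(s)

Answer: 0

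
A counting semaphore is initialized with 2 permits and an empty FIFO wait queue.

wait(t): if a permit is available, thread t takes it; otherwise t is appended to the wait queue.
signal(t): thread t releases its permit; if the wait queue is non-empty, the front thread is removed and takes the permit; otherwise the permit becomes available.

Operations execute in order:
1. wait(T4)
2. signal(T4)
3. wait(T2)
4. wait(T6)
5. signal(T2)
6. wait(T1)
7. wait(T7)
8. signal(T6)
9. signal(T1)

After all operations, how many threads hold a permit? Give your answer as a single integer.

Answer: 1

Derivation:
Step 1: wait(T4) -> count=1 queue=[] holders={T4}
Step 2: signal(T4) -> count=2 queue=[] holders={none}
Step 3: wait(T2) -> count=1 queue=[] holders={T2}
Step 4: wait(T6) -> count=0 queue=[] holders={T2,T6}
Step 5: signal(T2) -> count=1 queue=[] holders={T6}
Step 6: wait(T1) -> count=0 queue=[] holders={T1,T6}
Step 7: wait(T7) -> count=0 queue=[T7] holders={T1,T6}
Step 8: signal(T6) -> count=0 queue=[] holders={T1,T7}
Step 9: signal(T1) -> count=1 queue=[] holders={T7}
Final holders: {T7} -> 1 thread(s)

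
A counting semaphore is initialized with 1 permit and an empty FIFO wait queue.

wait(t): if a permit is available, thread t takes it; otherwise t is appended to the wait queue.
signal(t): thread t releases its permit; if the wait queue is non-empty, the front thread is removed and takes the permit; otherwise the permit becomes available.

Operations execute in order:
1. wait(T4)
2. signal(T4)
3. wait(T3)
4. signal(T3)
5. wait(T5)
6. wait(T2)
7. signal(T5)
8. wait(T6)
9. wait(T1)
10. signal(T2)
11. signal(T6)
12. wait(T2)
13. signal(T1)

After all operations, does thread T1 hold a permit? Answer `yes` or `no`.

Answer: no

Derivation:
Step 1: wait(T4) -> count=0 queue=[] holders={T4}
Step 2: signal(T4) -> count=1 queue=[] holders={none}
Step 3: wait(T3) -> count=0 queue=[] holders={T3}
Step 4: signal(T3) -> count=1 queue=[] holders={none}
Step 5: wait(T5) -> count=0 queue=[] holders={T5}
Step 6: wait(T2) -> count=0 queue=[T2] holders={T5}
Step 7: signal(T5) -> count=0 queue=[] holders={T2}
Step 8: wait(T6) -> count=0 queue=[T6] holders={T2}
Step 9: wait(T1) -> count=0 queue=[T6,T1] holders={T2}
Step 10: signal(T2) -> count=0 queue=[T1] holders={T6}
Step 11: signal(T6) -> count=0 queue=[] holders={T1}
Step 12: wait(T2) -> count=0 queue=[T2] holders={T1}
Step 13: signal(T1) -> count=0 queue=[] holders={T2}
Final holders: {T2} -> T1 not in holders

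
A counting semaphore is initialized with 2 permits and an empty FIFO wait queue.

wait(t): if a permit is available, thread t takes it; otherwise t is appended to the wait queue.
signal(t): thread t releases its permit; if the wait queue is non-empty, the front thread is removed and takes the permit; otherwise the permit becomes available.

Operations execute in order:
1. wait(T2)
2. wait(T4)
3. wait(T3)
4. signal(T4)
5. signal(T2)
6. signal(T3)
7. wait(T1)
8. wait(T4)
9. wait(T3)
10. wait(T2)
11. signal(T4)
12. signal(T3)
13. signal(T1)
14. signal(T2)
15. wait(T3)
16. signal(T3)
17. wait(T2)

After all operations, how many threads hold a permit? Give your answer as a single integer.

Step 1: wait(T2) -> count=1 queue=[] holders={T2}
Step 2: wait(T4) -> count=0 queue=[] holders={T2,T4}
Step 3: wait(T3) -> count=0 queue=[T3] holders={T2,T4}
Step 4: signal(T4) -> count=0 queue=[] holders={T2,T3}
Step 5: signal(T2) -> count=1 queue=[] holders={T3}
Step 6: signal(T3) -> count=2 queue=[] holders={none}
Step 7: wait(T1) -> count=1 queue=[] holders={T1}
Step 8: wait(T4) -> count=0 queue=[] holders={T1,T4}
Step 9: wait(T3) -> count=0 queue=[T3] holders={T1,T4}
Step 10: wait(T2) -> count=0 queue=[T3,T2] holders={T1,T4}
Step 11: signal(T4) -> count=0 queue=[T2] holders={T1,T3}
Step 12: signal(T3) -> count=0 queue=[] holders={T1,T2}
Step 13: signal(T1) -> count=1 queue=[] holders={T2}
Step 14: signal(T2) -> count=2 queue=[] holders={none}
Step 15: wait(T3) -> count=1 queue=[] holders={T3}
Step 16: signal(T3) -> count=2 queue=[] holders={none}
Step 17: wait(T2) -> count=1 queue=[] holders={T2}
Final holders: {T2} -> 1 thread(s)

Answer: 1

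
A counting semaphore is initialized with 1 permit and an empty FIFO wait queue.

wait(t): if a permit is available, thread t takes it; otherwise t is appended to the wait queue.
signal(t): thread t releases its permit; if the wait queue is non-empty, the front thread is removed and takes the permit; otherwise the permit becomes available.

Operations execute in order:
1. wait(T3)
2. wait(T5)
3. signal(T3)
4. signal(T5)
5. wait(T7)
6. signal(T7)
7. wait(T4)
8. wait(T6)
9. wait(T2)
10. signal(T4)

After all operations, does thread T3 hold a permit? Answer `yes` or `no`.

Answer: no

Derivation:
Step 1: wait(T3) -> count=0 queue=[] holders={T3}
Step 2: wait(T5) -> count=0 queue=[T5] holders={T3}
Step 3: signal(T3) -> count=0 queue=[] holders={T5}
Step 4: signal(T5) -> count=1 queue=[] holders={none}
Step 5: wait(T7) -> count=0 queue=[] holders={T7}
Step 6: signal(T7) -> count=1 queue=[] holders={none}
Step 7: wait(T4) -> count=0 queue=[] holders={T4}
Step 8: wait(T6) -> count=0 queue=[T6] holders={T4}
Step 9: wait(T2) -> count=0 queue=[T6,T2] holders={T4}
Step 10: signal(T4) -> count=0 queue=[T2] holders={T6}
Final holders: {T6} -> T3 not in holders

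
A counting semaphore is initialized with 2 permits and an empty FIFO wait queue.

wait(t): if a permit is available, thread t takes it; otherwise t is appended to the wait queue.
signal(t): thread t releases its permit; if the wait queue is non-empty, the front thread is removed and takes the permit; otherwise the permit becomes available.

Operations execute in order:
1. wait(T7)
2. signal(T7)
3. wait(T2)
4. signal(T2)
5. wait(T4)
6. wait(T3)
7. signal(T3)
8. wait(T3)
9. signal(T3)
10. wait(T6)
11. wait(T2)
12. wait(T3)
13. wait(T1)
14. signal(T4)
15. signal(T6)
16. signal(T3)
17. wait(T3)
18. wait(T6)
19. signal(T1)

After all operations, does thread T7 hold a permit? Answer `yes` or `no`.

Answer: no

Derivation:
Step 1: wait(T7) -> count=1 queue=[] holders={T7}
Step 2: signal(T7) -> count=2 queue=[] holders={none}
Step 3: wait(T2) -> count=1 queue=[] holders={T2}
Step 4: signal(T2) -> count=2 queue=[] holders={none}
Step 5: wait(T4) -> count=1 queue=[] holders={T4}
Step 6: wait(T3) -> count=0 queue=[] holders={T3,T4}
Step 7: signal(T3) -> count=1 queue=[] holders={T4}
Step 8: wait(T3) -> count=0 queue=[] holders={T3,T4}
Step 9: signal(T3) -> count=1 queue=[] holders={T4}
Step 10: wait(T6) -> count=0 queue=[] holders={T4,T6}
Step 11: wait(T2) -> count=0 queue=[T2] holders={T4,T6}
Step 12: wait(T3) -> count=0 queue=[T2,T3] holders={T4,T6}
Step 13: wait(T1) -> count=0 queue=[T2,T3,T1] holders={T4,T6}
Step 14: signal(T4) -> count=0 queue=[T3,T1] holders={T2,T6}
Step 15: signal(T6) -> count=0 queue=[T1] holders={T2,T3}
Step 16: signal(T3) -> count=0 queue=[] holders={T1,T2}
Step 17: wait(T3) -> count=0 queue=[T3] holders={T1,T2}
Step 18: wait(T6) -> count=0 queue=[T3,T6] holders={T1,T2}
Step 19: signal(T1) -> count=0 queue=[T6] holders={T2,T3}
Final holders: {T2,T3} -> T7 not in holders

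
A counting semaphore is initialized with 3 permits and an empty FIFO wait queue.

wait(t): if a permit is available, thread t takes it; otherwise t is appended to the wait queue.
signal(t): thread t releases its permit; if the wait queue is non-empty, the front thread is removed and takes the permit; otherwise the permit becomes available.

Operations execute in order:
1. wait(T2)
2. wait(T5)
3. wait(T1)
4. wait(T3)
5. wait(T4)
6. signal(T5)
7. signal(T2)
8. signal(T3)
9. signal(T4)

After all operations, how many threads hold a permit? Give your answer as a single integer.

Step 1: wait(T2) -> count=2 queue=[] holders={T2}
Step 2: wait(T5) -> count=1 queue=[] holders={T2,T5}
Step 3: wait(T1) -> count=0 queue=[] holders={T1,T2,T5}
Step 4: wait(T3) -> count=0 queue=[T3] holders={T1,T2,T5}
Step 5: wait(T4) -> count=0 queue=[T3,T4] holders={T1,T2,T5}
Step 6: signal(T5) -> count=0 queue=[T4] holders={T1,T2,T3}
Step 7: signal(T2) -> count=0 queue=[] holders={T1,T3,T4}
Step 8: signal(T3) -> count=1 queue=[] holders={T1,T4}
Step 9: signal(T4) -> count=2 queue=[] holders={T1}
Final holders: {T1} -> 1 thread(s)

Answer: 1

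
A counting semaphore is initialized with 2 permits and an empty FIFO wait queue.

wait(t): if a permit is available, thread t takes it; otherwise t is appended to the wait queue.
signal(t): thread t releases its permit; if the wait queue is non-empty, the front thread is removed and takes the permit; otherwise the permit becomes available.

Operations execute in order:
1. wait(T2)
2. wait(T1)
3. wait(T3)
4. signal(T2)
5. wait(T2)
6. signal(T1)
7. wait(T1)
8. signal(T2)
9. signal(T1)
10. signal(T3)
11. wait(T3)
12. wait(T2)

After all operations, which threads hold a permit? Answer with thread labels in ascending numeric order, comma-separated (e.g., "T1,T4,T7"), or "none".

Step 1: wait(T2) -> count=1 queue=[] holders={T2}
Step 2: wait(T1) -> count=0 queue=[] holders={T1,T2}
Step 3: wait(T3) -> count=0 queue=[T3] holders={T1,T2}
Step 4: signal(T2) -> count=0 queue=[] holders={T1,T3}
Step 5: wait(T2) -> count=0 queue=[T2] holders={T1,T3}
Step 6: signal(T1) -> count=0 queue=[] holders={T2,T3}
Step 7: wait(T1) -> count=0 queue=[T1] holders={T2,T3}
Step 8: signal(T2) -> count=0 queue=[] holders={T1,T3}
Step 9: signal(T1) -> count=1 queue=[] holders={T3}
Step 10: signal(T3) -> count=2 queue=[] holders={none}
Step 11: wait(T3) -> count=1 queue=[] holders={T3}
Step 12: wait(T2) -> count=0 queue=[] holders={T2,T3}
Final holders: T2,T3

Answer: T2,T3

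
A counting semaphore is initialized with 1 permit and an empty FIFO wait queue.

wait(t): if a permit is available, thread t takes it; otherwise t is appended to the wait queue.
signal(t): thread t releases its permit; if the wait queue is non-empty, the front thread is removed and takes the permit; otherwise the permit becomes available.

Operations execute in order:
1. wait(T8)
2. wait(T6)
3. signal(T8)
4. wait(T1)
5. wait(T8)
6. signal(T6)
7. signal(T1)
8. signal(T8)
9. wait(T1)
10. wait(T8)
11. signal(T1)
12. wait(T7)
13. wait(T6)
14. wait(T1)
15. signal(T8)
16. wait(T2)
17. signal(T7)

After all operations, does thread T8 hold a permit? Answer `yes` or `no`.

Step 1: wait(T8) -> count=0 queue=[] holders={T8}
Step 2: wait(T6) -> count=0 queue=[T6] holders={T8}
Step 3: signal(T8) -> count=0 queue=[] holders={T6}
Step 4: wait(T1) -> count=0 queue=[T1] holders={T6}
Step 5: wait(T8) -> count=0 queue=[T1,T8] holders={T6}
Step 6: signal(T6) -> count=0 queue=[T8] holders={T1}
Step 7: signal(T1) -> count=0 queue=[] holders={T8}
Step 8: signal(T8) -> count=1 queue=[] holders={none}
Step 9: wait(T1) -> count=0 queue=[] holders={T1}
Step 10: wait(T8) -> count=0 queue=[T8] holders={T1}
Step 11: signal(T1) -> count=0 queue=[] holders={T8}
Step 12: wait(T7) -> count=0 queue=[T7] holders={T8}
Step 13: wait(T6) -> count=0 queue=[T7,T6] holders={T8}
Step 14: wait(T1) -> count=0 queue=[T7,T6,T1] holders={T8}
Step 15: signal(T8) -> count=0 queue=[T6,T1] holders={T7}
Step 16: wait(T2) -> count=0 queue=[T6,T1,T2] holders={T7}
Step 17: signal(T7) -> count=0 queue=[T1,T2] holders={T6}
Final holders: {T6} -> T8 not in holders

Answer: no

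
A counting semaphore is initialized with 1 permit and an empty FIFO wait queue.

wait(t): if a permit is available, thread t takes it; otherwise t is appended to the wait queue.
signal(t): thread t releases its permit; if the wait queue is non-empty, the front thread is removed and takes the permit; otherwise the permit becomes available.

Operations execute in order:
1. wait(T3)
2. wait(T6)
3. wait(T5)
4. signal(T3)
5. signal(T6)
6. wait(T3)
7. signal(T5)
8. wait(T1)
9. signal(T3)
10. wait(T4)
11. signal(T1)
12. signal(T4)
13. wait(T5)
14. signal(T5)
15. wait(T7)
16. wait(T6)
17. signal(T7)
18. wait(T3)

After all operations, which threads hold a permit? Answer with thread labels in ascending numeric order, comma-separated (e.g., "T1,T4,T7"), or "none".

Step 1: wait(T3) -> count=0 queue=[] holders={T3}
Step 2: wait(T6) -> count=0 queue=[T6] holders={T3}
Step 3: wait(T5) -> count=0 queue=[T6,T5] holders={T3}
Step 4: signal(T3) -> count=0 queue=[T5] holders={T6}
Step 5: signal(T6) -> count=0 queue=[] holders={T5}
Step 6: wait(T3) -> count=0 queue=[T3] holders={T5}
Step 7: signal(T5) -> count=0 queue=[] holders={T3}
Step 8: wait(T1) -> count=0 queue=[T1] holders={T3}
Step 9: signal(T3) -> count=0 queue=[] holders={T1}
Step 10: wait(T4) -> count=0 queue=[T4] holders={T1}
Step 11: signal(T1) -> count=0 queue=[] holders={T4}
Step 12: signal(T4) -> count=1 queue=[] holders={none}
Step 13: wait(T5) -> count=0 queue=[] holders={T5}
Step 14: signal(T5) -> count=1 queue=[] holders={none}
Step 15: wait(T7) -> count=0 queue=[] holders={T7}
Step 16: wait(T6) -> count=0 queue=[T6] holders={T7}
Step 17: signal(T7) -> count=0 queue=[] holders={T6}
Step 18: wait(T3) -> count=0 queue=[T3] holders={T6}
Final holders: T6

Answer: T6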